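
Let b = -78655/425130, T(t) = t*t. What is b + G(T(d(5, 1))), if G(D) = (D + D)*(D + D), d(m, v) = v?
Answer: 324373/85026 ≈ 3.8150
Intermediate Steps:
T(t) = t²
G(D) = 4*D² (G(D) = (2*D)*(2*D) = 4*D²)
b = -15731/85026 (b = -78655*1/425130 = -15731/85026 ≈ -0.18501)
b + G(T(d(5, 1))) = -15731/85026 + 4*(1²)² = -15731/85026 + 4*1² = -15731/85026 + 4*1 = -15731/85026 + 4 = 324373/85026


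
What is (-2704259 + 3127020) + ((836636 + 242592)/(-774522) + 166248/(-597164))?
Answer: 24441653825331355/57814581951 ≈ 4.2276e+5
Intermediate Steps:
(-2704259 + 3127020) + ((836636 + 242592)/(-774522) + 166248/(-597164)) = 422761 + (1079228*(-1/774522) + 166248*(-1/597164)) = 422761 + (-539614/387261 - 41562/149291) = 422761 - 96654855356/57814581951 = 24441653825331355/57814581951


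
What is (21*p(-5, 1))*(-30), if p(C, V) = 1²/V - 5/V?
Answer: 2520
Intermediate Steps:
p(C, V) = -4/V (p(C, V) = 1/V - 5/V = -4/V)
(21*p(-5, 1))*(-30) = (21*(-4/1))*(-30) = (21*(-4*1))*(-30) = (21*(-4))*(-30) = -84*(-30) = 2520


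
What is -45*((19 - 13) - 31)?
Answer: 1125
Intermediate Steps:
-45*((19 - 13) - 31) = -45*(6 - 31) = -45*(-25) = 1125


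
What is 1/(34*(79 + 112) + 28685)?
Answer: 1/35179 ≈ 2.8426e-5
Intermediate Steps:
1/(34*(79 + 112) + 28685) = 1/(34*191 + 28685) = 1/(6494 + 28685) = 1/35179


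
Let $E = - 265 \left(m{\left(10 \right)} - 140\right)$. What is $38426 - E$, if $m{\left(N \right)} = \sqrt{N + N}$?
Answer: $1326 + 530 \sqrt{5} \approx 2511.1$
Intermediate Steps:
$m{\left(N \right)} = \sqrt{2} \sqrt{N}$ ($m{\left(N \right)} = \sqrt{2 N} = \sqrt{2} \sqrt{N}$)
$E = 37100 - 530 \sqrt{5}$ ($E = - 265 \left(\sqrt{2} \sqrt{10} - 140\right) = - 265 \left(2 \sqrt{5} - 140\right) = - 265 \left(-140 + 2 \sqrt{5}\right) = 37100 - 530 \sqrt{5} \approx 35915.0$)
$38426 - E = 38426 - \left(37100 - 530 \sqrt{5}\right) = 1326 + 530 \sqrt{5}$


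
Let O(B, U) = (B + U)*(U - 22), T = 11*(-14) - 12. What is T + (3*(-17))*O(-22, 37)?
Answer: -11641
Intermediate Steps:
T = -166 (T = -154 - 12 = -166)
O(B, U) = (-22 + U)*(B + U) (O(B, U) = (B + U)*(-22 + U) = (-22 + U)*(B + U))
T + (3*(-17))*O(-22, 37) = -166 + (3*(-17))*(37² - 22*(-22) - 22*37 - 22*37) = -166 - 51*(1369 + 484 - 814 - 814) = -166 - 51*225 = -166 - 11475 = -11641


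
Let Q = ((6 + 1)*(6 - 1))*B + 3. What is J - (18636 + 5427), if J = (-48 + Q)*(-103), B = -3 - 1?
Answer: -5008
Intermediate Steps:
B = -4
Q = -137 (Q = ((6 + 1)*(6 - 1))*(-4) + 3 = (7*5)*(-4) + 3 = 35*(-4) + 3 = -140 + 3 = -137)
J = 19055 (J = (-48 - 137)*(-103) = -185*(-103) = 19055)
J - (18636 + 5427) = 19055 - (18636 + 5427) = 19055 - 1*24063 = 19055 - 24063 = -5008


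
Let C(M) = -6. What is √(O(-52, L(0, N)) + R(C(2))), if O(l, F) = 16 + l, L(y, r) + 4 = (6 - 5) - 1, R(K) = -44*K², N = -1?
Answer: 18*I*√5 ≈ 40.249*I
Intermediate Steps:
L(y, r) = -4 (L(y, r) = -4 + ((6 - 5) - 1) = -4 + (1 - 1) = -4 + 0 = -4)
√(O(-52, L(0, N)) + R(C(2))) = √((16 - 52) - 44*(-6)²) = √(-36 - 44*36) = √(-36 - 1584) = √(-1620) = 18*I*√5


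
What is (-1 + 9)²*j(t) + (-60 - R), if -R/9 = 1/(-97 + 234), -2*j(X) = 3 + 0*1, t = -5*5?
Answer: -21363/137 ≈ -155.93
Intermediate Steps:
t = -25
j(X) = -3/2 (j(X) = -(3 + 0*1)/2 = -(3 + 0)/2 = -½*3 = -3/2)
R = -9/137 (R = -9/(-97 + 234) = -9/137 ≈ -0.065693)
(-1 + 9)²*j(t) + (-60 - R) = (-1 + 9)²*(-3/2) + (-60 - 1*(-9/137)) = 8²*(-3/2) + (-60 + 9/137) = 64*(-3/2) - 8211/137 = -96 - 8211/137 = -21363/137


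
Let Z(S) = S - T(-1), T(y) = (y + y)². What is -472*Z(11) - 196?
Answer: -3500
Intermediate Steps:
T(y) = 4*y² (T(y) = (2*y)² = 4*y²)
Z(S) = -4 + S (Z(S) = S - 4*(-1)² = S - 4 = -4 + S)
-472*Z(11) - 196 = -472*(-4 + 11) - 196 = -472*7 - 196 = -3304 - 196 = -3500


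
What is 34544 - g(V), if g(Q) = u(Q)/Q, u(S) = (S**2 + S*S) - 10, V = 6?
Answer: 103601/3 ≈ 34534.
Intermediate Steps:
u(S) = -10 + 2*S**2 (u(S) = (S**2 + S**2) - 10 = 2*S**2 - 10 = -10 + 2*S**2)
g(Q) = (-10 + 2*Q**2)/Q
34544 - g(V) = 34544 - (-10/6 + 2*6) = 34544 - (-10*1/6 + 12) = 34544 - (-5/3 + 12) = 34544 - 1*31/3 = 34544 - 31/3 = 103601/3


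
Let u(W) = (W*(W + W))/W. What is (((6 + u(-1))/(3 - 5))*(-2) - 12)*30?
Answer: -240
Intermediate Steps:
u(W) = 2*W (u(W) = (W*(2*W))/W = (2*W²)/W = 2*W)
(((6 + u(-1))/(3 - 5))*(-2) - 12)*30 = (((6 + 2*(-1))/(3 - 5))*(-2) - 12)*30 = (((6 - 2)/(-2))*(-2) - 12)*30 = ((4*(-½))*(-2) - 12)*30 = (-2*(-2) - 12)*30 = (4 - 12)*30 = -8*30 = -240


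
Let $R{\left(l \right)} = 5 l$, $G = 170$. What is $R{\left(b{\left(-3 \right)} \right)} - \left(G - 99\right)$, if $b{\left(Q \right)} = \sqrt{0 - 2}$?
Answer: $-71 + 5 i \sqrt{2} \approx -71.0 + 7.0711 i$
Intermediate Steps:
$b{\left(Q \right)} = i \sqrt{2}$ ($b{\left(Q \right)} = \sqrt{-2} = i \sqrt{2}$)
$R{\left(b{\left(-3 \right)} \right)} - \left(G - 99\right) = 5 i \sqrt{2} - \left(170 - 99\right) = 5 i \sqrt{2} - 71 = -71 + 5 i \sqrt{2}$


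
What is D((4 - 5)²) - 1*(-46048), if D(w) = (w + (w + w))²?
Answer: 46057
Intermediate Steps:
D(w) = 9*w² (D(w) = (w + 2*w)² = (3*w)² = 9*w²)
D((4 - 5)²) - 1*(-46048) = 9*((4 - 5)²)² - 1*(-46048) = 9*((-1)²)² + 46048 = 9*1² + 46048 = 9*1 + 46048 = 9 + 46048 = 46057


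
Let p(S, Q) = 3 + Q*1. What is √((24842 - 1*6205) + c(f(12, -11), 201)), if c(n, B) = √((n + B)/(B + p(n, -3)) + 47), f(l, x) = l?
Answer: √(83661493 + 134*√53935)/67 ≈ 136.54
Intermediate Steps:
p(S, Q) = 3 + Q
c(n, B) = √(47 + (B + n)/B) (c(n, B) = √((n + B)/(B + (3 - 3)) + 47) = √((B + n)/(B + 0) + 47) = √((B + n)/B + 47) = √(47 + (B + n)/B))
√((24842 - 1*6205) + c(f(12, -11), 201)) = √((24842 - 1*6205) + √(48 + 12/201)) = √((24842 - 6205) + √(48 + 12*(1/201))) = √(18637 + √(48 + 4/67)) = √(18637 + √(3220/67)) = √(18637 + 2*√53935/67)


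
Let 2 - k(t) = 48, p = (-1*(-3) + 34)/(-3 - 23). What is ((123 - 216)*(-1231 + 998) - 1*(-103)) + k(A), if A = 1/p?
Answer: 21726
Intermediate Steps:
p = -37/26 (p = (3 + 34)/(-26) = 37*(-1/26) = -37/26 ≈ -1.4231)
A = -26/37 (A = 1/(-37/26) = -26/37 ≈ -0.70270)
k(t) = -46 (k(t) = 2 - 1*48 = 2 - 48 = -46)
((123 - 216)*(-1231 + 998) - 1*(-103)) + k(A) = ((123 - 216)*(-1231 + 998) - 1*(-103)) - 46 = (-93*(-233) + 103) - 46 = (21669 + 103) - 46 = 21772 - 46 = 21726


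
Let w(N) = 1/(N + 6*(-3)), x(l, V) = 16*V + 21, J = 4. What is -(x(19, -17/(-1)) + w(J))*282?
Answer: -578241/7 ≈ -82606.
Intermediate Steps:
x(l, V) = 21 + 16*V
w(N) = 1/(-18 + N) (w(N) = 1/(N - 18) = 1/(-18 + N))
-(x(19, -17/(-1)) + w(J))*282 = -((21 + 16*(-17/(-1))) + 1/(-18 + 4))*282 = -((21 + 16*(-17*(-1))) + 1/(-14))*282 = -((21 + 16*17) - 1/14)*282 = -((21 + 272) - 1/14)*282 = -(293 - 1/14)*282 = -4101*282/14 = -1*578241/7 = -578241/7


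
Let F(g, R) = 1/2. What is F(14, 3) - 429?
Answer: -857/2 ≈ -428.50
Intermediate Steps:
F(g, R) = ½
F(14, 3) - 429 = ½ - 429 = -857/2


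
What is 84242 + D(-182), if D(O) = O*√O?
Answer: 84242 - 182*I*√182 ≈ 84242.0 - 2455.3*I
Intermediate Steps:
D(O) = O^(3/2)
84242 + D(-182) = 84242 + (-182)^(3/2) = 84242 - 182*I*√182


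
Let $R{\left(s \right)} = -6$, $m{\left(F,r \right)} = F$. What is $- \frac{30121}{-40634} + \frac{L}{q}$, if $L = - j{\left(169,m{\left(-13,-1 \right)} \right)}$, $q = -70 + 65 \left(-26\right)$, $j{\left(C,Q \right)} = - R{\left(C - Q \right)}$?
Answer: $\frac{1210381}{1625360} \approx 0.74469$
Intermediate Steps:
$j{\left(C,Q \right)} = 6$ ($j{\left(C,Q \right)} = \left(-1\right) \left(-6\right) = 6$)
$q = -1760$ ($q = -70 - 1690 = -1760$)
$L = -6$ ($L = \left(-1\right) 6 = -6$)
$- \frac{30121}{-40634} + \frac{L}{q} = - \frac{30121}{-40634} - \frac{6}{-1760} = \left(-30121\right) \left(- \frac{1}{40634}\right) - - \frac{3}{880} = \frac{30121}{40634} + \frac{3}{880} = \frac{1210381}{1625360}$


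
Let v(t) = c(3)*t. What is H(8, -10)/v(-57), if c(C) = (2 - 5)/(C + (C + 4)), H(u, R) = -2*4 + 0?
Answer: -80/171 ≈ -0.46784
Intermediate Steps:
H(u, R) = -8 (H(u, R) = -8 + 0 = -8)
c(C) = -3/(4 + 2*C) (c(C) = -3/(C + (4 + C)) = -3/(4 + 2*C))
v(t) = -3*t/10 (v(t) = (-3/(4 + 2*3))*t = (-3/(4 + 6))*t = (-3/10)*t = (-3*⅒)*t = -3*t/10)
H(8, -10)/v(-57) = -8/((-3/10*(-57))) = -8/171/10 = -8*10/171 = -80/171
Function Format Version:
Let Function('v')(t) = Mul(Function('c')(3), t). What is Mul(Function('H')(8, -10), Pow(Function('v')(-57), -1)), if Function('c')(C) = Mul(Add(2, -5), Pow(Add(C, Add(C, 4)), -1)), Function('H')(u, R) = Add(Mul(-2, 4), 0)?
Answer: Rational(-80, 171) ≈ -0.46784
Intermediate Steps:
Function('H')(u, R) = -8 (Function('H')(u, R) = Add(-8, 0) = -8)
Function('c')(C) = Mul(-3, Pow(Add(4, Mul(2, C)), -1)) (Function('c')(C) = Mul(-3, Pow(Add(C, Add(4, C)), -1)) = Mul(-3, Pow(Add(4, Mul(2, C)), -1)))
Function('v')(t) = Mul(Rational(-3, 10), t) (Function('v')(t) = Mul(Mul(-3, Pow(Add(4, Mul(2, 3)), -1)), t) = Mul(Mul(-3, Pow(Add(4, 6), -1)), t) = Mul(Mul(-3, Pow(10, -1)), t) = Mul(Mul(-3, Rational(1, 10)), t) = Mul(Rational(-3, 10), t))
Mul(Function('H')(8, -10), Pow(Function('v')(-57), -1)) = Mul(-8, Pow(Mul(Rational(-3, 10), -57), -1)) = Mul(-8, Pow(Rational(171, 10), -1)) = Mul(-8, Rational(10, 171)) = Rational(-80, 171)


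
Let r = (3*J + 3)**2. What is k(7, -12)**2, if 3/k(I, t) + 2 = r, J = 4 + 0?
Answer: 9/49729 ≈ 0.00018098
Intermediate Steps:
J = 4
r = 225 (r = (3*4 + 3)**2 = (12 + 3)**2 = 15**2 = 225)
k(I, t) = 3/223 (k(I, t) = 3/(-2 + 225) = 3/223)
k(7, -12)**2 = (3/223)**2 = 9/49729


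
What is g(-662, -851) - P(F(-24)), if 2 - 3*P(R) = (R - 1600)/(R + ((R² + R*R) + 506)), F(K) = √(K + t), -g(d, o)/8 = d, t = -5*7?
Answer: 2391858517/451809 + 1988*I*√59/451809 ≈ 5294.0 + 0.033798*I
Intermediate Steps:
t = -35
g(d, o) = -8*d
F(K) = √(-35 + K) (F(K) = √(K - 35) = √(-35 + K))
P(R) = ⅔ - (-1600 + R)/(3*(506 + R + 2*R²)) (P(R) = ⅔ - (R - 1600)/(3*(R + ((R² + R*R) + 506))) = ⅔ - (-1600 + R)/(3*(R + ((R² + R²) + 506))) = ⅔ - (-1600 + R)/(3*(R + (2*R² + 506))) = ⅔ - (-1600 + R)/(3*(R + (506 + 2*R²))) = ⅔ - (-1600 + R)/(3*(506 + R + 2*R²)))
g(-662, -851) - P(F(-24)) = -8*(-662) - (2612 + √(-35 - 24) + 4*(√(-35 - 24))²)/(3*(506 + √(-35 - 24) + 2*(√(-35 - 24))²)) = 5296 - (2612 + √(-59) + 4*(√(-59))²)/(3*(506 + √(-59) + 2*(√(-59))²)) = 5296 - (2612 + I*√59 + 4*(I*√59)²)/(3*(506 + I*√59 + 2*(I*√59)²)) = 5296 - (2612 + I*√59 + 4*(-59))/(3*(506 + I*√59 + 2*(-59))) = 5296 - (2612 + I*√59 - 236)/(3*(506 + I*√59 - 118)) = 5296 - (2376 + I*√59)/(3*(388 + I*√59))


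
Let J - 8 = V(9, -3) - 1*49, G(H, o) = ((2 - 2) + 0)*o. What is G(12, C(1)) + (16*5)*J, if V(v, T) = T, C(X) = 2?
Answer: -3520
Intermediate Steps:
G(H, o) = 0 (G(H, o) = (0 + 0)*o = 0*o = 0)
J = -44 (J = 8 + (-3 - 1*49) = 8 + (-3 - 49) = 8 - 52 = -44)
G(12, C(1)) + (16*5)*J = 0 + (16*5)*(-44) = 0 + 80*(-44) = 0 - 3520 = -3520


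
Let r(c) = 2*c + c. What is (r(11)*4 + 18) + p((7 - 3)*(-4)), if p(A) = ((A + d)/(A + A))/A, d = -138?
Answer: 38323/256 ≈ 149.70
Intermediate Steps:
r(c) = 3*c
p(A) = (-138 + A)/(2*A**2) (p(A) = ((A - 138)/(A + A))/A = ((-138 + A)/((2*A)))/A = ((-138 + A)*(1/(2*A)))/A = ((-138 + A)/(2*A))/A = (-138 + A)/(2*A**2))
(r(11)*4 + 18) + p((7 - 3)*(-4)) = ((3*11)*4 + 18) + (-138 + (7 - 3)*(-4))/(2*((7 - 3)*(-4))**2) = (33*4 + 18) + (-138 + 4*(-4))/(2*(4*(-4))**2) = (132 + 18) + (1/2)*(-138 - 16)/(-16)**2 = 150 + (1/2)*(1/256)*(-154) = 150 - 77/256 = 38323/256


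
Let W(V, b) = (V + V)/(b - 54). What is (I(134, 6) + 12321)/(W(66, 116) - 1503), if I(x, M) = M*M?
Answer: -127689/15509 ≈ -8.2332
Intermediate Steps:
W(V, b) = 2*V/(-54 + b) (W(V, b) = (2*V)/(-54 + b) = 2*V/(-54 + b))
I(x, M) = M²
(I(134, 6) + 12321)/(W(66, 116) - 1503) = (6² + 12321)/(2*66/(-54 + 116) - 1503) = (36 + 12321)/(2*66/62 - 1503) = 12357/(2*66*(1/62) - 1503) = 12357/(66/31 - 1503) = 12357/(-46527/31) = 12357*(-31/46527) = -127689/15509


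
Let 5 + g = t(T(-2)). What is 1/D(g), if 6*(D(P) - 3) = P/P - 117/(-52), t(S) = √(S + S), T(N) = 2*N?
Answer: 24/85 ≈ 0.28235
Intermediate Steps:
t(S) = √2*√S (t(S) = √(2*S) = √2*√S)
g = -5 + 2*I*√2 (g = -5 + √2*√(2*(-2)) = -5 + √2*√(-4) = -5 + √2*(2*I) = -5 + 2*I*√2 ≈ -5.0 + 2.8284*I)
D(P) = 85/24 (D(P) = 3 + (P/P - 117/(-52))/6 = 3 + (1 - 117*(-1/52))/6 = 3 + (1 + 9/4)/6 = 3 + (⅙)*(13/4) = 3 + 13/24 = 85/24)
1/D(g) = 1/(85/24) = 24/85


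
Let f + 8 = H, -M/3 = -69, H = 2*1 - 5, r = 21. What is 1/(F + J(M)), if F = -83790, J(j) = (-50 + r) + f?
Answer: -1/83830 ≈ -1.1929e-5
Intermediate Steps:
H = -3 (H = 2 - 5 = -3)
M = 207 (M = -3*(-69) = 207)
f = -11 (f = -8 - 3 = -11)
J(j) = -40 (J(j) = (-50 + 21) - 11 = -29 - 11 = -40)
1/(F + J(M)) = 1/(-83790 - 40) = 1/(-83830) = -1/83830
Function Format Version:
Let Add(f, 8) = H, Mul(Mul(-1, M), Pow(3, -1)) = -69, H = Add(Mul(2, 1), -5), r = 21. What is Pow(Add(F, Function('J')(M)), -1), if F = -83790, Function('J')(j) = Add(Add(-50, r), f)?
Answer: Rational(-1, 83830) ≈ -1.1929e-5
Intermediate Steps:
H = -3 (H = Add(2, -5) = -3)
M = 207 (M = Mul(-3, -69) = 207)
f = -11 (f = Add(-8, -3) = -11)
Function('J')(j) = -40 (Function('J')(j) = Add(Add(-50, 21), -11) = Add(-29, -11) = -40)
Pow(Add(F, Function('J')(M)), -1) = Pow(Add(-83790, -40), -1) = Pow(-83830, -1) = Rational(-1, 83830)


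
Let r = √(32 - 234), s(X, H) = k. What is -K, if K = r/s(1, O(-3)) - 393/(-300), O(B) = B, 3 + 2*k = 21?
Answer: -131/100 - I*√202/9 ≈ -1.31 - 1.5792*I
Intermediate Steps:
k = 9 (k = -3/2 + (½)*21 = -3/2 + 21/2 = 9)
s(X, H) = 9
r = I*√202 (r = √(-202) = I*√202 ≈ 14.213*I)
K = 131/100 + I*√202/9 (K = (I*√202)/9 - 393/(-300) = (I*√202)*(⅑) - 393*(-1/300) = I*√202/9 + 131/100 = 131/100 + I*√202/9 ≈ 1.31 + 1.5792*I)
-K = -(131/100 + I*√202/9) = -131/100 - I*√202/9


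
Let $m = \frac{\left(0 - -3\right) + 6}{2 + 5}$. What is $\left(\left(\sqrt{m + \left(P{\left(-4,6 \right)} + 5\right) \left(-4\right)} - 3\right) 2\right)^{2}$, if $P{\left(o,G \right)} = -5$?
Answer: $\frac{288}{7} - \frac{72 \sqrt{7}}{7} \approx 13.929$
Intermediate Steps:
$m = \frac{9}{7}$ ($m = \frac{\left(0 + 3\right) + 6}{7} = \left(3 + 6\right) \frac{1}{7} = 9 \cdot \frac{1}{7} = \frac{9}{7} \approx 1.2857$)
$\left(\left(\sqrt{m + \left(P{\left(-4,6 \right)} + 5\right) \left(-4\right)} - 3\right) 2\right)^{2} = \left(\left(\sqrt{\frac{9}{7} + \left(-5 + 5\right) \left(-4\right)} - 3\right) 2\right)^{2} = \left(\left(\sqrt{\frac{9}{7} + 0 \left(-4\right)} - 3\right) 2\right)^{2} = \left(\left(\sqrt{\frac{9}{7} + 0} - 3\right) 2\right)^{2} = \left(\left(\sqrt{\frac{9}{7}} - 3\right) 2\right)^{2} = \left(\left(\frac{3 \sqrt{7}}{7} - 3\right) 2\right)^{2} = \left(\left(-3 + \frac{3 \sqrt{7}}{7}\right) 2\right)^{2} = \left(-6 + \frac{6 \sqrt{7}}{7}\right)^{2}$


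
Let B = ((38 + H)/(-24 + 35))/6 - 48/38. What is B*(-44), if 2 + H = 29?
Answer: 698/57 ≈ 12.246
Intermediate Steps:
H = 27 (H = -2 + 29 = 27)
B = -349/1254 (B = ((38 + 27)/(-24 + 35))/6 - 48/38 = (65/11)*(⅙) - 48*1/38 = (65*(1/11))*(⅙) - 24/19 = (65/11)*(⅙) - 24/19 = 65/66 - 24/19 = -349/1254 ≈ -0.27831)
B*(-44) = -349/1254*(-44) = 698/57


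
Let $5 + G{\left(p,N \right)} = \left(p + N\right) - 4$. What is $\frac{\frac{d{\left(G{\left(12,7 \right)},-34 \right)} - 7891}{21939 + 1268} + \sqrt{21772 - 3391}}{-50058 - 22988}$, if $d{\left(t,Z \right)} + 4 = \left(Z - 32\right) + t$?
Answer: $\frac{7951}{1695178522} - \frac{\sqrt{18381}}{73046} \approx -0.0018514$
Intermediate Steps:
$G{\left(p,N \right)} = -9 + N + p$ ($G{\left(p,N \right)} = -5 - \left(4 - N - p\right) = -5 + \left(-4 + N + p\right) = -9 + N + p$)
$d{\left(t,Z \right)} = -36 + Z + t$ ($d{\left(t,Z \right)} = -4 + \left(\left(Z - 32\right) + t\right) = -4 + \left(\left(-32 + Z\right) + t\right) = -4 + \left(-32 + Z + t\right) = -36 + Z + t$)
$\frac{\frac{d{\left(G{\left(12,7 \right)},-34 \right)} - 7891}{21939 + 1268} + \sqrt{21772 - 3391}}{-50058 - 22988} = \frac{\frac{\left(-36 - 34 + \left(-9 + 7 + 12\right)\right) - 7891}{21939 + 1268} + \sqrt{21772 - 3391}}{-50058 - 22988} = \frac{\frac{\left(-36 - 34 + 10\right) - 7891}{23207} + \sqrt{18381}}{-73046} = \left(\left(-60 - 7891\right) \frac{1}{23207} + \sqrt{18381}\right) \left(- \frac{1}{73046}\right) = \left(\left(-7951\right) \frac{1}{23207} + \sqrt{18381}\right) \left(- \frac{1}{73046}\right) = \left(- \frac{7951}{23207} + \sqrt{18381}\right) \left(- \frac{1}{73046}\right) = \frac{7951}{1695178522} - \frac{\sqrt{18381}}{73046}$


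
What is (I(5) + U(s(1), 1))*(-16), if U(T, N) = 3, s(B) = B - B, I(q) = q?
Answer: -128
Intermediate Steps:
s(B) = 0
(I(5) + U(s(1), 1))*(-16) = (5 + 3)*(-16) = 8*(-16) = -128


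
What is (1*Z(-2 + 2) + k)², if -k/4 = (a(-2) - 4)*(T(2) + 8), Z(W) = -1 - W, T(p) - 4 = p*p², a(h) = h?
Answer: 229441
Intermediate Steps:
T(p) = 4 + p³ (T(p) = 4 + p*p² = 4 + p³)
k = 480 (k = -4*(-2 - 4)*((4 + 2³) + 8) = -(-24)*((4 + 8) + 8) = -(-24)*(12 + 8) = -(-24)*20 = -4*(-120) = 480)
(1*Z(-2 + 2) + k)² = (1*(-1 - (-2 + 2)) + 480)² = (1*(-1 - 1*0) + 480)² = (1*(-1 + 0) + 480)² = (1*(-1) + 480)² = (-1 + 480)² = 479² = 229441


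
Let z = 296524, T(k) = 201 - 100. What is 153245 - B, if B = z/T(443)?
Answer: 15181221/101 ≈ 1.5031e+5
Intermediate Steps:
T(k) = 101
B = 296524/101 ≈ 2935.9
153245 - B = 153245 - 1*296524/101 = 153245 - 296524/101 = 15181221/101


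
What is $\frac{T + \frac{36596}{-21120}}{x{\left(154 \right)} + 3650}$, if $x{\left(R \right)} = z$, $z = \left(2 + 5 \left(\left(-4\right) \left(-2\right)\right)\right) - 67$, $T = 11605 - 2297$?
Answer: $\frac{49137091}{19140000} \approx 2.5672$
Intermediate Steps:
$T = 9308$ ($T = 11605 - 2297 = 9308$)
$z = -25$ ($z = \left(2 + 5 \cdot 8\right) - 67 = \left(2 + 40\right) - 67 = 42 - 67 = -25$)
$x{\left(R \right)} = -25$
$\frac{T + \frac{36596}{-21120}}{x{\left(154 \right)} + 3650} = \frac{9308 + \frac{36596}{-21120}}{-25 + 3650} = \frac{9308 + 36596 \left(- \frac{1}{21120}\right)}{3625} = \left(9308 - \frac{9149}{5280}\right) \frac{1}{3625} = \frac{49137091}{5280} \cdot \frac{1}{3625} = \frac{49137091}{19140000}$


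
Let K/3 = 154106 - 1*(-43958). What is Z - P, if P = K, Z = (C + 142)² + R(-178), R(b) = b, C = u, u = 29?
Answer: -565129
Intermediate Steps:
K = 594192 (K = 3*(154106 - 1*(-43958)) = 3*(154106 + 43958) = 3*198064 = 594192)
C = 29
Z = 29063 (Z = (29 + 142)² - 178 = 171² - 178 = 29241 - 178 = 29063)
P = 594192
Z - P = 29063 - 1*594192 = 29063 - 594192 = -565129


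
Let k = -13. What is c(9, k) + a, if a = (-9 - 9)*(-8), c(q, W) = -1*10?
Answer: 134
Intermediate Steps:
c(q, W) = -10
a = 144 (a = -18*(-8) = 144)
c(9, k) + a = -10 + 144 = 134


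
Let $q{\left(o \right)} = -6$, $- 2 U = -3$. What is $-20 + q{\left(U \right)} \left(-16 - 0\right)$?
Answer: $76$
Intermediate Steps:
$U = \frac{3}{2}$ ($U = \left(- \frac{1}{2}\right) \left(-3\right) = \frac{3}{2} \approx 1.5$)
$-20 + q{\left(U \right)} \left(-16 - 0\right) = -20 - 6 \left(-16 - 0\right) = -20 - 6 \left(-16 + 0\right) = -20 - -96 = -20 + 96 = 76$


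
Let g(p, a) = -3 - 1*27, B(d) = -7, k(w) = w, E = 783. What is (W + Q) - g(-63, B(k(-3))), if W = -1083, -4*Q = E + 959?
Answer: -2977/2 ≈ -1488.5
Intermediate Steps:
Q = -871/2 (Q = -(783 + 959)/4 = -¼*1742 = -871/2 ≈ -435.50)
g(p, a) = -30 (g(p, a) = -3 - 27 = -30)
(W + Q) - g(-63, B(k(-3))) = (-1083 - 871/2) - 1*(-30) = -3037/2 + 30 = -2977/2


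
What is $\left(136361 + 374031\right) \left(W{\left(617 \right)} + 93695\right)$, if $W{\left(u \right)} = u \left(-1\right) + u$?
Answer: $47821178440$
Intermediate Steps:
$W{\left(u \right)} = 0$ ($W{\left(u \right)} = - u + u = 0$)
$\left(136361 + 374031\right) \left(W{\left(617 \right)} + 93695\right) = \left(136361 + 374031\right) \left(0 + 93695\right) = 510392 \cdot 93695 = 47821178440$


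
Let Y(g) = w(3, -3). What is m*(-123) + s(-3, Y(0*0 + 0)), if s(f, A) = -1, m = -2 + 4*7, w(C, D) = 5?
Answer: -3199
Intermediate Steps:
m = 26 (m = -2 + 28 = 26)
Y(g) = 5
m*(-123) + s(-3, Y(0*0 + 0)) = 26*(-123) - 1 = -3198 - 1 = -3199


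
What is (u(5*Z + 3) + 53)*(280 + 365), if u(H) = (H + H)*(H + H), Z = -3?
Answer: 405705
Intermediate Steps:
u(H) = 4*H² (u(H) = (2*H)*(2*H) = 4*H²)
(u(5*Z + 3) + 53)*(280 + 365) = (4*(5*(-3) + 3)² + 53)*(280 + 365) = (4*(-15 + 3)² + 53)*645 = (4*(-12)² + 53)*645 = (4*144 + 53)*645 = (576 + 53)*645 = 629*645 = 405705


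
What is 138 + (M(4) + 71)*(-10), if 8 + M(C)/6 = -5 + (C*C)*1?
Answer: -752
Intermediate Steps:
M(C) = -78 + 6*C**2 (M(C) = -48 + 6*(-5 + (C*C)*1) = -48 + 6*(-5 + C**2*1) = -48 + 6*(-5 + C**2) = -48 + (-30 + 6*C**2) = -78 + 6*C**2)
138 + (M(4) + 71)*(-10) = 138 + ((-78 + 6*4**2) + 71)*(-10) = 138 + ((-78 + 6*16) + 71)*(-10) = 138 + ((-78 + 96) + 71)*(-10) = 138 + (18 + 71)*(-10) = 138 + 89*(-10) = 138 - 890 = -752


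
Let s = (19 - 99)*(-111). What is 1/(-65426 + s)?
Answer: -1/56546 ≈ -1.7685e-5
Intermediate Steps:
s = 8880 (s = -80*(-111) = 8880)
1/(-65426 + s) = 1/(-65426 + 8880) = 1/(-56546) = -1/56546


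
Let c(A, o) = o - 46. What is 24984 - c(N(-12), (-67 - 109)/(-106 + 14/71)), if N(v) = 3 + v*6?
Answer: 23501608/939 ≈ 25028.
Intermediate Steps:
N(v) = 3 + 6*v
c(A, o) = -46 + o
24984 - c(N(-12), (-67 - 109)/(-106 + 14/71)) = 24984 - (-46 + (-67 - 109)/(-106 + 14/71)) = 24984 - (-46 - 176/(-106 + 14*(1/71))) = 24984 - (-46 - 176/(-106 + 14/71)) = 24984 - (-46 - 176/(-7512/71)) = 24984 - (-46 - 176*(-71/7512)) = 24984 - (-46 + 1562/939) = 24984 - 1*(-41632/939) = 24984 + 41632/939 = 23501608/939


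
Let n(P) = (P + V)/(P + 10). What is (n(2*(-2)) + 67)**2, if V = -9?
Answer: 151321/36 ≈ 4203.4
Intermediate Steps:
n(P) = (-9 + P)/(10 + P) (n(P) = (P - 9)/(P + 10) = (-9 + P)/(10 + P))
(n(2*(-2)) + 67)**2 = ((-9 + 2*(-2))/(10 + 2*(-2)) + 67)**2 = ((-9 - 4)/(10 - 4) + 67)**2 = (-13/6 + 67)**2 = (389/6)**2 = 151321/36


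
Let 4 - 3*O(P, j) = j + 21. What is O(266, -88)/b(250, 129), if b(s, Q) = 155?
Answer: 71/465 ≈ 0.15269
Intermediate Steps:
O(P, j) = -17/3 - j/3 (O(P, j) = 4/3 - (j + 21)/3 = 4/3 - (21 + j)/3 = 4/3 + (-7 - j/3) = -17/3 - j/3)
O(266, -88)/b(250, 129) = (-17/3 - ⅓*(-88))/155 = (-17/3 + 88/3)*(1/155) = (71/3)*(1/155) = 71/465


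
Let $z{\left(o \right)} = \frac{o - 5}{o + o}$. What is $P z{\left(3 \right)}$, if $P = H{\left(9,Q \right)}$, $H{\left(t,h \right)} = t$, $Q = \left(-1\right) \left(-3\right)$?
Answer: $-3$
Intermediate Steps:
$Q = 3$
$P = 9$
$z{\left(o \right)} = \frac{-5 + o}{2 o}$
$P z{\left(3 \right)} = 9 \frac{-5 + 3}{2 \cdot 3} = 9 \cdot \frac{1}{2} \cdot \frac{1}{3} \left(-2\right) = 9 \left(- \frac{1}{3}\right) = -3$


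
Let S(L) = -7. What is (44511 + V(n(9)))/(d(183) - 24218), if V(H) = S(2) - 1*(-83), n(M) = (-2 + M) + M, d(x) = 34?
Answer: -44587/24184 ≈ -1.8437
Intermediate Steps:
n(M) = -2 + 2*M
V(H) = 76 (V(H) = -7 - 1*(-83) = -7 + 83 = 76)
(44511 + V(n(9)))/(d(183) - 24218) = (44511 + 76)/(34 - 24218) = 44587/(-24184) = 44587*(-1/24184) = -44587/24184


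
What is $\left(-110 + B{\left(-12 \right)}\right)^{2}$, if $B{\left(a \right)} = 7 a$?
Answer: $37636$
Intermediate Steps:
$\left(-110 + B{\left(-12 \right)}\right)^{2} = \left(-110 + 7 \left(-12\right)\right)^{2} = \left(-110 - 84\right)^{2} = \left(-194\right)^{2} = 37636$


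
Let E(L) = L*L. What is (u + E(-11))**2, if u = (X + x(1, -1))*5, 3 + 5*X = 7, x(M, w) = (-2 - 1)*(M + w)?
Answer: 15625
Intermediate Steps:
E(L) = L**2
x(M, w) = -3*M - 3*w (x(M, w) = -3*(M + w) = -3*M - 3*w)
X = 4/5 (X = -3/5 + (1/5)*7 = -3/5 + 7/5 = 4/5 ≈ 0.80000)
u = 4 (u = (4/5 + (-3*1 - 3*(-1)))*5 = (4/5 + (-3 + 3))*5 = (4/5 + 0)*5 = (4/5)*5 = 4)
(u + E(-11))**2 = (4 + (-11)**2)**2 = (4 + 121)**2 = 125**2 = 15625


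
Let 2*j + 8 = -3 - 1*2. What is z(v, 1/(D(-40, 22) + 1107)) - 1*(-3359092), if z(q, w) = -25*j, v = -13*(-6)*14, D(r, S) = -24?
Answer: 6718509/2 ≈ 3.3593e+6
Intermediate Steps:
j = -13/2 (j = -4 + (-3 - 1*2)/2 = -4 + (-3 - 2)/2 = -4 + (½)*(-5) = -4 - 5/2 = -13/2 ≈ -6.5000)
v = 1092 (v = 78*14 = 1092)
z(q, w) = 325/2 (z(q, w) = -25*(-13/2) = 325/2)
z(v, 1/(D(-40, 22) + 1107)) - 1*(-3359092) = 325/2 - 1*(-3359092) = 325/2 + 3359092 = 6718509/2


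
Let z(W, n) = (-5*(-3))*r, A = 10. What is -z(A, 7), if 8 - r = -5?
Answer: -195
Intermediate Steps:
r = 13 (r = 8 - 1*(-5) = 8 + 5 = 13)
z(W, n) = 195 (z(W, n) = -5*(-3)*13 = 15*13 = 195)
-z(A, 7) = -1*195 = -195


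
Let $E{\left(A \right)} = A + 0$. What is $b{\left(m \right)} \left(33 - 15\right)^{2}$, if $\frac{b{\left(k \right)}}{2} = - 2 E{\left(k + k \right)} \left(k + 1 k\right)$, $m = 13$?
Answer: $-876096$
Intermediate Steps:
$E{\left(A \right)} = A$
$b{\left(k \right)} = - 16 k^{2}$ ($b{\left(k \right)} = 2 - 2 \left(k + k\right) \left(k + 1 k\right) = 2 - 2 \cdot 2 k \left(k + k\right) = 2 - 4 k 2 k = 2 \left(- 8 k^{2}\right) = - 16 k^{2}$)
$b{\left(m \right)} \left(33 - 15\right)^{2} = - 16 \cdot 13^{2} \left(33 - 15\right)^{2} = \left(-16\right) 169 \cdot 18^{2} = \left(-2704\right) 324 = -876096$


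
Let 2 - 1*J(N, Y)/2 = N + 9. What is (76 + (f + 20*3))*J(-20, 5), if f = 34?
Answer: 4420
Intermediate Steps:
J(N, Y) = -14 - 2*N (J(N, Y) = 4 - 2*(N + 9) = 4 - 2*(9 + N) = 4 + (-18 - 2*N) = -14 - 2*N)
(76 + (f + 20*3))*J(-20, 5) = (76 + (34 + 20*3))*(-14 - 2*(-20)) = (76 + (34 + 60))*(-14 + 40) = (76 + 94)*26 = 170*26 = 4420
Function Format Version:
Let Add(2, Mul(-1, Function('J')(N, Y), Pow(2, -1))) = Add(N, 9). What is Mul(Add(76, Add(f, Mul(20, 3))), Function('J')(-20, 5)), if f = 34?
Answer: 4420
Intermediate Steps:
Function('J')(N, Y) = Add(-14, Mul(-2, N)) (Function('J')(N, Y) = Add(4, Mul(-2, Add(N, 9))) = Add(4, Mul(-2, Add(9, N))) = Add(4, Add(-18, Mul(-2, N))) = Add(-14, Mul(-2, N)))
Mul(Add(76, Add(f, Mul(20, 3))), Function('J')(-20, 5)) = Mul(Add(76, Add(34, Mul(20, 3))), Add(-14, Mul(-2, -20))) = Mul(Add(76, Add(34, 60)), Add(-14, 40)) = Mul(Add(76, 94), 26) = Mul(170, 26) = 4420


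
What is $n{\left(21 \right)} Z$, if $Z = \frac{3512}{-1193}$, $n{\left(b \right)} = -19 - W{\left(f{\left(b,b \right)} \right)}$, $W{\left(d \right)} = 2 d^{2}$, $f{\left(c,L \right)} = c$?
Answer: $\frac{3164312}{1193} \approx 2652.4$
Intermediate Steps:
$n{\left(b \right)} = -19 - 2 b^{2}$
$Z = - \frac{3512}{1193}$ ($Z = 3512 \left(- \frac{1}{1193}\right) = - \frac{3512}{1193} \approx -2.9438$)
$n{\left(21 \right)} Z = \left(-19 - 2 \cdot 21^{2}\right) \left(- \frac{3512}{1193}\right) = \left(-19 - 882\right) \left(- \frac{3512}{1193}\right) = \left(-901\right) \left(- \frac{3512}{1193}\right) = \frac{3164312}{1193}$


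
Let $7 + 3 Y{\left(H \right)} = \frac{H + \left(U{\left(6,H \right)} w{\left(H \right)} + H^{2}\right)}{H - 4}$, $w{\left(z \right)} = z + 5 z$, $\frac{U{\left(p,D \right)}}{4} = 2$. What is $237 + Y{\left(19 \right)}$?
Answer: $\frac{11852}{45} \approx 263.38$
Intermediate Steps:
$U{\left(p,D \right)} = 8$ ($U{\left(p,D \right)} = 4 \cdot 2 = 8$)
$w{\left(z \right)} = 6 z$
$Y{\left(H \right)} = - \frac{7}{3} + \frac{H^{2} + 49 H}{3 \left(-4 + H\right)}$ ($Y{\left(H \right)} = - \frac{7}{3} + \frac{\left(H + \left(8 \cdot 6 H + H^{2}\right)\right) \frac{1}{H - 4}}{3} = - \frac{7}{3} + \frac{\left(H + \left(48 H + H^{2}\right)\right) \frac{1}{-4 + H}}{3} = - \frac{7}{3} + \frac{\left(H + \left(H^{2} + 48 H\right)\right) \frac{1}{-4 + H}}{3} = - \frac{7}{3} + \frac{\left(H^{2} + 49 H\right) \frac{1}{-4 + H}}{3} = - \frac{7}{3} + \frac{\frac{1}{-4 + H} \left(H^{2} + 49 H\right)}{3} = - \frac{7}{3} + \frac{H^{2} + 49 H}{3 \left(-4 + H\right)}$)
$237 + Y{\left(19 \right)} = 237 + \frac{28 + 19^{2} + 42 \cdot 19}{3 \left(-4 + 19\right)} = 237 + \frac{28 + 361 + 798}{3 \cdot 15} = 237 + \frac{1}{3} \cdot \frac{1}{15} \cdot 1187 = 237 + \frac{1187}{45} = \frac{11852}{45}$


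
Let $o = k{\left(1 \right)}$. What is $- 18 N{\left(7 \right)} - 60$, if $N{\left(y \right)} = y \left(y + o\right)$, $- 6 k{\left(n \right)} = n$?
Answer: $-921$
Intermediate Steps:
$k{\left(n \right)} = - \frac{n}{6}$
$o = - \frac{1}{6}$ ($o = \left(- \frac{1}{6}\right) 1 = - \frac{1}{6} \approx -0.16667$)
$N{\left(y \right)} = y \left(- \frac{1}{6} + y\right)$ ($N{\left(y \right)} = y \left(y - \frac{1}{6}\right) = y \left(- \frac{1}{6} + y\right)$)
$- 18 N{\left(7 \right)} - 60 = - 18 \cdot 7 \left(- \frac{1}{6} + 7\right) - 60 = - 18 \cdot 7 \cdot \frac{41}{6} - 60 = \left(-18\right) \frac{287}{6} - 60 = -861 - 60 = -921$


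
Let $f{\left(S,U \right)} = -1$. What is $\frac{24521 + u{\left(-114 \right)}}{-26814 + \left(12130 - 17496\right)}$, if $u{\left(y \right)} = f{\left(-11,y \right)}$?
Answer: $- \frac{1226}{1609} \approx -0.76196$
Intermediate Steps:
$u{\left(y \right)} = -1$
$\frac{24521 + u{\left(-114 \right)}}{-26814 + \left(12130 - 17496\right)} = \frac{24521 - 1}{-26814 + \left(12130 - 17496\right)} = \frac{24520}{-26814 - 5366} = \frac{24520}{-32180} = 24520 \left(- \frac{1}{32180}\right) = - \frac{1226}{1609}$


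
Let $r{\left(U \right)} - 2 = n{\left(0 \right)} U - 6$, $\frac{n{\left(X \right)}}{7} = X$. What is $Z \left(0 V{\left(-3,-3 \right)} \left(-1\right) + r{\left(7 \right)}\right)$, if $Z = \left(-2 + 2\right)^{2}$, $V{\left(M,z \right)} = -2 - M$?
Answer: $0$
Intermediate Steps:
$n{\left(X \right)} = 7 X$
$r{\left(U \right)} = -4$ ($r{\left(U \right)} = 2 + \left(7 \cdot 0 U - 6\right) = 2 - \left(6 + 0 U\right) = 2 + \left(0 - 6\right) = 2 - 6 = -4$)
$Z = 0$ ($Z = 0^{2} = 0$)
$Z \left(0 V{\left(-3,-3 \right)} \left(-1\right) + r{\left(7 \right)}\right) = 0 \left(0 \left(-2 - -3\right) \left(-1\right) - 4\right) = 0 \left(0 \left(-2 + 3\right) \left(-1\right) - 4\right) = 0 \left(0 \cdot 1 \left(-1\right) - 4\right) = 0 \left(0 \left(-1\right) - 4\right) = 0 \left(0 - 4\right) = 0 \left(-4\right) = 0$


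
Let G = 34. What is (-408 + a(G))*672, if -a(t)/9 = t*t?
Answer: -7265664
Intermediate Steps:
a(t) = -9*t**2 (a(t) = -9*t*t = -9*t**2)
(-408 + a(G))*672 = (-408 - 9*34**2)*672 = (-408 - 9*1156)*672 = (-408 - 10404)*672 = -10812*672 = -7265664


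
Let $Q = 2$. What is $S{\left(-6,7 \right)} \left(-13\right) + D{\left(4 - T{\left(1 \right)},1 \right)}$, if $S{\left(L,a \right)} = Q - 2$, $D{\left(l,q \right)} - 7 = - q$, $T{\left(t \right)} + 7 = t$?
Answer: $6$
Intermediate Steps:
$T{\left(t \right)} = -7 + t$
$D{\left(l,q \right)} = 7 - q$
$S{\left(L,a \right)} = 0$ ($S{\left(L,a \right)} = 2 - 2 = 0$)
$S{\left(-6,7 \right)} \left(-13\right) + D{\left(4 - T{\left(1 \right)},1 \right)} = 0 \left(-13\right) + \left(7 - 1\right) = 0 + \left(7 - 1\right) = 0 + 6 = 6$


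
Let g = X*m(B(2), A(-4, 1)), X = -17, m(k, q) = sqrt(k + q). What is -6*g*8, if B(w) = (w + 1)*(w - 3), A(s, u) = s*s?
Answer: 816*sqrt(13) ≈ 2942.1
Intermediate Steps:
A(s, u) = s**2
B(w) = (1 + w)*(-3 + w)
g = -17*sqrt(13) (g = -17*sqrt((-3 + 2**2 - 2*2) + (-4)**2) = -17*sqrt((-3 + 4 - 4) + 16) = -17*sqrt(-3 + 16) = -17*sqrt(13) ≈ -61.294)
-6*g*8 = -(-102)*sqrt(13)*8 = (102*sqrt(13))*8 = 816*sqrt(13)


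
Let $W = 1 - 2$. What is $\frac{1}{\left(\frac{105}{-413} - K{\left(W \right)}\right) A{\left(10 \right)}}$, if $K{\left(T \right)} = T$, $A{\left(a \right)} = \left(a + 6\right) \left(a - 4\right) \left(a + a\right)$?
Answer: $\frac{59}{84480} \approx 0.00069839$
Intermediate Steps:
$A{\left(a \right)} = 2 a \left(-4 + a\right) \left(6 + a\right)$ ($A{\left(a \right)} = \left(6 + a\right) \left(-4 + a\right) 2 a = \left(-4 + a\right) \left(6 + a\right) 2 a = 2 a \left(-4 + a\right) \left(6 + a\right)$)
$W = -1$
$\frac{1}{\left(\frac{105}{-413} - K{\left(W \right)}\right) A{\left(10 \right)}} = \frac{1}{\left(\frac{105}{-413} - -1\right) 2 \cdot 10 \left(-24 + 10^{2} + 2 \cdot 10\right)} = \frac{1}{\left(105 \left(- \frac{1}{413}\right) + 1\right) 2 \cdot 10 \left(-24 + 100 + 20\right)} = \frac{1}{\left(- \frac{15}{59} + 1\right) 2 \cdot 10 \cdot 96} = \frac{1}{\frac{44}{59} \cdot 1920} = \frac{1}{\frac{84480}{59}} = \frac{59}{84480}$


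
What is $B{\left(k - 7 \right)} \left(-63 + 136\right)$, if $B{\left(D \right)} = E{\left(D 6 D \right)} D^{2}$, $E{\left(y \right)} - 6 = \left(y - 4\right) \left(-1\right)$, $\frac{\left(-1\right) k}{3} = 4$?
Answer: $-56817068$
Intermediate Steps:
$k = -12$ ($k = \left(-3\right) 4 = -12$)
$E{\left(y \right)} = 10 - y$ ($E{\left(y \right)} = 6 + \left(y - 4\right) \left(-1\right) = 6 + \left(-4 + y\right) \left(-1\right) = 6 - \left(-4 + y\right) = 10 - y$)
$B{\left(D \right)} = D^{2} \left(10 - 6 D^{2}\right)$ ($B{\left(D \right)} = \left(10 - D 6 D\right) D^{2} = \left(10 - 6 D D\right) D^{2} = \left(10 - 6 D^{2}\right) D^{2} = D^{2} \left(10 - 6 D^{2}\right)$)
$B{\left(k - 7 \right)} \left(-63 + 136\right) = \left(-12 - 7\right)^{2} \left(10 - 6 \left(-12 - 7\right)^{2}\right) \left(-63 + 136\right) = \left(-12 - 7\right)^{2} \left(10 - 6 \left(-12 - 7\right)^{2}\right) 73 = \left(-19\right)^{2} \left(10 - 6 \left(-19\right)^{2}\right) 73 = 361 \left(10 - 2166\right) 73 = 361 \left(-2156\right) 73 = \left(-778316\right) 73 = -56817068$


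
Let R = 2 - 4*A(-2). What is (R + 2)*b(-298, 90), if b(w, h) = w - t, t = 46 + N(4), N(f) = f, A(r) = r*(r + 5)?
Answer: -9744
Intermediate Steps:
A(r) = r*(5 + r)
R = 26 (R = 2 - (-8)*(5 - 2) = 2 - (-8)*3 = 2 - 4*(-6) = 2 + 24 = 26)
t = 50 (t = 46 + 4 = 50)
b(w, h) = -50 + w (b(w, h) = w - 1*50 = w - 50 = -50 + w)
(R + 2)*b(-298, 90) = (26 + 2)*(-50 - 298) = 28*(-348) = -9744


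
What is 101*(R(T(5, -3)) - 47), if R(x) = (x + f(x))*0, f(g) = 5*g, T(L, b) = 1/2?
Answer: -4747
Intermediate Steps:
T(L, b) = ½
R(x) = 0 (R(x) = (x + 5*x)*0 = (6*x)*0 = 0)
101*(R(T(5, -3)) - 47) = 101*(0 - 47) = 101*(-47) = -4747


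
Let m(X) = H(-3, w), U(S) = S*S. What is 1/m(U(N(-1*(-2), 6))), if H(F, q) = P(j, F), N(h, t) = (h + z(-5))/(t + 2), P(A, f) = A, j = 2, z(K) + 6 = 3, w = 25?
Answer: ½ ≈ 0.50000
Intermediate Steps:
z(K) = -3 (z(K) = -6 + 3 = -3)
N(h, t) = (-3 + h)/(2 + t) (N(h, t) = (h - 3)/(t + 2) = (-3 + h)/(2 + t))
U(S) = S²
H(F, q) = 2
m(X) = 2
1/m(U(N(-1*(-2), 6))) = 1/2 = ½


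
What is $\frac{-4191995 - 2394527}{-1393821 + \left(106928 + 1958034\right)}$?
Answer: $- \frac{6586522}{671141} \approx -9.8139$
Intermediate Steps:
$\frac{-4191995 - 2394527}{-1393821 + \left(106928 + 1958034\right)} = - \frac{6586522}{-1393821 + 2064962} = - \frac{6586522}{671141}$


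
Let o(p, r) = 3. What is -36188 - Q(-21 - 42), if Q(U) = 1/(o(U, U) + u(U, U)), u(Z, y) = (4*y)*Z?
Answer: -574629253/15879 ≈ -36188.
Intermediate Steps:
u(Z, y) = 4*Z*y
Q(U) = 1/(3 + 4*U²) (Q(U) = 1/(3 + 4*U*U) = 1/(3 + 4*U²))
-36188 - Q(-21 - 42) = -36188 - 1/(3 + 4*(-21 - 42)²) = -36188 - 1/(3 + 4*(-63)²) = -36188 - 1/(3 + 4*3969) = -36188 - 1/(3 + 15876) = -36188 - 1/15879 = -574629253/15879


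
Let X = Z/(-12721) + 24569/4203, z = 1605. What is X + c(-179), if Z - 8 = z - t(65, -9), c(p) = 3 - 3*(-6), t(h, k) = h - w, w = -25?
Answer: 1428934703/53466363 ≈ 26.726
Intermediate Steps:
t(h, k) = 25 + h (t(h, k) = h - 1*(-25) = h + 25 = 25 + h)
c(p) = 21 (c(p) = 3 + 18 = 21)
Z = 1523 (Z = 8 + (1605 - (25 + 65)) = 8 + (1605 - 1*90) = 8 + (1605 - 90) = 8 + 1515 = 1523)
X = 306141080/53466363 (X = 1523/(-12721) + 24569/4203 = 1523*(-1/12721) + 24569*(1/4203) = -1523/12721 + 24569/4203 = 306141080/53466363 ≈ 5.7259)
X + c(-179) = 306141080/53466363 + 21 = 1428934703/53466363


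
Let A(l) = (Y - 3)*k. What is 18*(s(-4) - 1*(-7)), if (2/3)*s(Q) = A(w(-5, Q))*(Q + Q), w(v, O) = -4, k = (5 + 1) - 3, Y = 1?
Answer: 1422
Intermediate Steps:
k = 3 (k = 6 - 3 = 3)
A(l) = -6 (A(l) = (1 - 3)*3 = -2*3 = -6)
s(Q) = -18*Q (s(Q) = 3*(-6*(Q + Q))/2 = 3*(-12*Q)/2 = -18*Q)
18*(s(-4) - 1*(-7)) = 18*(-18*(-4) - 1*(-7)) = 18*(72 + 7) = 18*79 = 1422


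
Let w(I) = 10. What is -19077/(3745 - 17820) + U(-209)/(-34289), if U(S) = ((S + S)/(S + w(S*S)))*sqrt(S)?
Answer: 19077/14075 - 418*I*sqrt(209)/6823511 ≈ 1.3554 - 0.00088561*I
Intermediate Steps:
U(S) = 2*S**(3/2)/(10 + S) (U(S) = ((S + S)/(S + 10))*sqrt(S) = ((2*S)/(10 + S))*sqrt(S) = (2*S/(10 + S))*sqrt(S) = 2*S**(3/2)/(10 + S))
-19077/(3745 - 17820) + U(-209)/(-34289) = -19077/(3745 - 17820) + (2*(-209)**(3/2)/(10 - 209))/(-34289) = -19077/(-14075) + (2*(-209*I*sqrt(209))/(-199))*(-1/34289) = -19077*(-1/14075) + (2*(-209*I*sqrt(209))*(-1/199))*(-1/34289) = 19077/14075 + (418*I*sqrt(209)/199)*(-1/34289) = 19077/14075 - 418*I*sqrt(209)/6823511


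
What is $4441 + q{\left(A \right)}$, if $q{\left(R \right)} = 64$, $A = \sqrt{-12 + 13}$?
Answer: $4505$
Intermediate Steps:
$A = 1$ ($A = \sqrt{1} = 1$)
$4441 + q{\left(A \right)} = 4441 + 64 = 4505$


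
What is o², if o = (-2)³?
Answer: 64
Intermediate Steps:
o = -8
o² = (-8)² = 64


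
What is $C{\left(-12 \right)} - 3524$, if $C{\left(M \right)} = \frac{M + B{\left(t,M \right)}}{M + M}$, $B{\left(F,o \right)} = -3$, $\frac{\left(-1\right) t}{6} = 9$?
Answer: $- \frac{28187}{8} \approx -3523.4$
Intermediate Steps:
$t = -54$ ($t = \left(-6\right) 9 = -54$)
$C{\left(M \right)} = \frac{-3 + M}{2 M}$ ($C{\left(M \right)} = \frac{M - 3}{M + M} = \frac{-3 + M}{2 M}$)
$C{\left(-12 \right)} - 3524 = \frac{-3 - 12}{2 \left(-12\right)} - 3524 = \frac{1}{2} \left(- \frac{1}{12}\right) \left(-15\right) - 3524 = \frac{5}{8} - 3524 = - \frac{28187}{8}$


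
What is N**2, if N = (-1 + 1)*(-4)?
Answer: 0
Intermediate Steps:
N = 0 (N = 0*(-4) = 0)
N**2 = 0**2 = 0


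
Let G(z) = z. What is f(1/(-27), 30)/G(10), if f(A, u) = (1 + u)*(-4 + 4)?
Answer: 0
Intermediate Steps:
f(A, u) = 0 (f(A, u) = (1 + u)*0 = 0)
f(1/(-27), 30)/G(10) = 0/10 = 0*(1/10) = 0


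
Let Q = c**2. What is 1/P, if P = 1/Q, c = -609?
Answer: 370881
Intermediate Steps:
Q = 370881 (Q = (-609)**2 = 370881)
P = 1/370881 ≈ 2.6963e-6
1/P = 1/(1/370881) = 370881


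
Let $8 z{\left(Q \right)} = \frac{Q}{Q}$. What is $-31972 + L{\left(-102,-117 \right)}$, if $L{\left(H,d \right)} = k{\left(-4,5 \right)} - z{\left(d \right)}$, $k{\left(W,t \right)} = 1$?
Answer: $- \frac{255769}{8} \approx -31971.0$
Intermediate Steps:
$z{\left(Q \right)} = \frac{1}{8}$ ($z{\left(Q \right)} = \frac{Q \frac{1}{Q}}{8} = \frac{1}{8} \cdot 1 = \frac{1}{8}$)
$L{\left(H,d \right)} = \frac{7}{8}$ ($L{\left(H,d \right)} = 1 - \frac{1}{8} = \frac{7}{8}$)
$-31972 + L{\left(-102,-117 \right)} = -31972 + \frac{7}{8} = - \frac{255769}{8}$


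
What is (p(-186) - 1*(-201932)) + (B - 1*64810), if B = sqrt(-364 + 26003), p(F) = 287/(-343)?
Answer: 6718937/49 + sqrt(25639) ≈ 1.3728e+5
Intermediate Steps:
p(F) = -41/49 (p(F) = 287*(-1/343) = -41/49)
B = sqrt(25639) ≈ 160.12
(p(-186) - 1*(-201932)) + (B - 1*64810) = (-41/49 - 1*(-201932)) + (sqrt(25639) - 1*64810) = (-41/49 + 201932) + (sqrt(25639) - 64810) = 9894627/49 + (-64810 + sqrt(25639)) = 6718937/49 + sqrt(25639)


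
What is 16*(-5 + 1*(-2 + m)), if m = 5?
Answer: -32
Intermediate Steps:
16*(-5 + 1*(-2 + m)) = 16*(-5 + 1*(-2 + 5)) = 16*(-5 + 1*3) = 16*(-5 + 3) = 16*(-2) = -32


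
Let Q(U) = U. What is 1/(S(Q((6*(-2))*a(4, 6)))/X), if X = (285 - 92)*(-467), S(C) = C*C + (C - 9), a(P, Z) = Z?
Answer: -90131/5103 ≈ -17.662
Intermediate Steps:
S(C) = -9 + C + C**2 (S(C) = C**2 + (-9 + C) = -9 + C + C**2)
X = -90131 (X = 193*(-467) = -90131)
1/(S(Q((6*(-2))*a(4, 6)))/X) = 1/((-9 + (6*(-2))*6 + ((6*(-2))*6)**2)/(-90131)) = 1/((-9 - 12*6 + (-12*6)**2)*(-1/90131)) = 1/((-9 - 72 + (-72)**2)*(-1/90131)) = 1/((-9 - 72 + 5184)*(-1/90131)) = 1/(5103*(-1/90131)) = 1/(-5103/90131) = -90131/5103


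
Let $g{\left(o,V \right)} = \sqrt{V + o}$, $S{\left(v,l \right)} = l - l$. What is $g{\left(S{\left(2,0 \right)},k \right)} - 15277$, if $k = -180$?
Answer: $-15277 + 6 i \sqrt{5} \approx -15277.0 + 13.416 i$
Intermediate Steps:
$S{\left(v,l \right)} = 0$
$g{\left(S{\left(2,0 \right)},k \right)} - 15277 = \sqrt{-180 + 0} - 15277 = \sqrt{-180} - 15277 = 6 i \sqrt{5} - 15277 = -15277 + 6 i \sqrt{5}$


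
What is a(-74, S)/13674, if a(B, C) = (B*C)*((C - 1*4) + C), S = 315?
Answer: -2432010/2279 ≈ -1067.1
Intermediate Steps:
a(B, C) = B*C*(-4 + 2*C) (a(B, C) = (B*C)*((C - 4) + C) = (B*C)*((-4 + C) + C) = (B*C)*(-4 + 2*C) = B*C*(-4 + 2*C))
a(-74, S)/13674 = (2*(-74)*315*(-2 + 315))/13674 = (2*(-74)*315*313)*(1/13674) = -14592060*1/13674 = -2432010/2279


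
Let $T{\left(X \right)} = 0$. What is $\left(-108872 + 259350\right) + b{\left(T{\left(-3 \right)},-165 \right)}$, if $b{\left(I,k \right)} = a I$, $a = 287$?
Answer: $150478$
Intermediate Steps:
$b{\left(I,k \right)} = 287 I$
$\left(-108872 + 259350\right) + b{\left(T{\left(-3 \right)},-165 \right)} = \left(-108872 + 259350\right) + 287 \cdot 0 = 150478 + 0 = 150478$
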